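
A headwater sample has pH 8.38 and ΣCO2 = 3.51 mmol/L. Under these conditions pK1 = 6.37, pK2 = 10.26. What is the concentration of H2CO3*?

α₀ = 1 / (1 + K1/[H⁺] + K1K2/[H⁺]²) = 1 / (1 + 10^+2.01 + 10^+0.13)
   = 1 / (1 + 102.33 + 1.3490) = 1/104.68 = 0.009553
[CO2*] = α₀ × DIC = 0.009553 × 3.51 = 0.0335 mmol/L

[CO2*] = 0.0335 mmol/L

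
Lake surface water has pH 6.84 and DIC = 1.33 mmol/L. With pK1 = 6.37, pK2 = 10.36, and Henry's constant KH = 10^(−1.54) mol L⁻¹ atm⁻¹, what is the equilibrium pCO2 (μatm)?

α₀ = 1 / (1 + K1/[H⁺] + K1K2/[H⁺]²) = 1 / (1 + 10^+0.47 + 10^-3.05)
   = 1 / (1 + 2.9512 + 0.00089125) = 1/3.9521 = 0.2530
[CO2*] = α₀ × DIC = 0.2530 × 1.33 = 0.3365 mmol/L
pCO2 = [CO2*]/KH = 3.365×10^-4 / 2.884×10^-2 = 1.17×10^4 μatm

pCO2 = 1.17×10^4 μatm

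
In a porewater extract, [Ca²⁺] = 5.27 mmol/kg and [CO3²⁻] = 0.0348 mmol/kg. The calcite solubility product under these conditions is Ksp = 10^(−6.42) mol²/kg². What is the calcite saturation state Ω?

Ω = 0.482

Ksp = 10^(−6.42) = 3.802×10^-7
Ω = [Ca²⁺][CO3²⁻]/Ksp = (5.27×10^-3)(0.0348×10^-3) / 3.802×10^-7 = 0.482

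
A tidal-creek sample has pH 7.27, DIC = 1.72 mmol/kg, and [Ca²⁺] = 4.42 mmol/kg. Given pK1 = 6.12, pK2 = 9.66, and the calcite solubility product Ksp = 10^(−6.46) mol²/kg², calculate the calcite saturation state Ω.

α₂ = 1 / (1 + [H⁺]/K2 + [H⁺]²/(K1K2)) = 1 / (1 + 10^+2.39 + 10^+1.24)
   = 1 / (1 + 245.47 + 17.378) = 1/263.85 = 0.003790
[CO3²⁻] = α₂ × DIC = 0.003790 × 1.72 = 0.006519 mmol/kg = 6.519 μmol/kg
Ksp = 10^(−6.46) = 3.467×10^-7
Ω = [Ca²⁺][CO3²⁻]/Ksp = (4.42×10^-3)(6.519×10^-6) / 3.467×10^-7 = 0.0831

Ω = 0.0831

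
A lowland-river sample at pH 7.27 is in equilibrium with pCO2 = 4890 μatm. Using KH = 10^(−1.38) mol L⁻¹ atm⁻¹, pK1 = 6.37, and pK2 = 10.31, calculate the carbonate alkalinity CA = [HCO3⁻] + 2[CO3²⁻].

CA = 1.62 mmol/L

[CO2*] = KH · pCO2 = 10^(−1.38) × 4890×10^-6 = 2.038×10^-4 mol/L
α₀ = 1/(1 + K1/[H⁺] + K1K2/[H⁺]²) = 1/(1 + 10^+0.90 + 10^-2.14) = 0.1117
DIC = [CO2*]/α₀ = 2.038×10^-4 / 0.1117 = 1.825 mmol/L
CA = (α₁ + 2α₂)·DIC = (0.8875 + 2×0.0008094) × 1.825 = 1.62 mmol/L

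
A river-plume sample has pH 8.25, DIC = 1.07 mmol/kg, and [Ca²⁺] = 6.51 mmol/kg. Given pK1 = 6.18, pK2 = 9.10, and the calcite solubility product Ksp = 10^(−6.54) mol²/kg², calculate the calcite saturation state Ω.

α₂ = 1 / (1 + [H⁺]/K2 + [H⁺]²/(K1K2)) = 1 / (1 + 10^+0.85 + 10^-1.22)
   = 1 / (1 + 7.0795 + 0.060256) = 1/8.1397 = 0.1229
[CO3²⁻] = α₂ × DIC = 0.1229 × 1.07 = 0.1315 mmol/kg
Ksp = 10^(−6.54) = 2.884×10^-7
Ω = [Ca²⁺][CO3²⁻]/Ksp = (6.51×10^-3)(1.315×10^-4) / 2.884×10^-7 = 2.97

Ω = 2.97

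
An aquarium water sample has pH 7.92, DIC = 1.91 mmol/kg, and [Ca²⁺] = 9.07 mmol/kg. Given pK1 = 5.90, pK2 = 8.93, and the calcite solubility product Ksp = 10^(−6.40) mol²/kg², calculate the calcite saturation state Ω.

Ω = 3.84

α₂ = 1 / (1 + [H⁺]/K2 + [H⁺]²/(K1K2)) = 1 / (1 + 10^+1.01 + 10^-1.01)
   = 1 / (1 + 10.233 + 0.097724) = 1/11.331 = 0.08826
[CO3²⁻] = α₂ × DIC = 0.08826 × 1.91 = 0.1686 mmol/kg
Ksp = 10^(−6.40) = 3.981×10^-7
Ω = [Ca²⁺][CO3²⁻]/Ksp = (9.07×10^-3)(1.686×10^-4) / 3.981×10^-7 = 3.84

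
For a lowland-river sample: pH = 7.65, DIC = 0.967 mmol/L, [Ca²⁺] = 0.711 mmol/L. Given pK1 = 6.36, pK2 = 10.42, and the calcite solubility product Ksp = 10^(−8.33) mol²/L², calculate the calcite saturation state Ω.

α₂ = 1 / (1 + [H⁺]/K2 + [H⁺]²/(K1K2)) = 1 / (1 + 10^+2.77 + 10^+1.48)
   = 1 / (1 + 588.84 + 30.200) = 1/620.04 = 0.001613
[CO3²⁻] = α₂ × DIC = 0.001613 × 0.967 = 0.001560 mmol/L = 1.560 μmol/L
Ksp = 10^(−8.33) = 4.677×10^-9
Ω = [Ca²⁺][CO3²⁻]/Ksp = (0.711×10^-3)(1.560×10^-6) / 4.677×10^-9 = 0.237

Ω = 0.237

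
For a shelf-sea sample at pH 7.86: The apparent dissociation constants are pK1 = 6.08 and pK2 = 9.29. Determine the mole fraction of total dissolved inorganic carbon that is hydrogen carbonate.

α₁ = 1 / (1 + [H⁺]/K1 + K2/[H⁺]) = 1 / (1 + 10^-1.78 + 10^-1.43)
   = 1 / (1 + 0.016596 + 0.037154) = 1/1.0537 = 0.9490

α₁ = 0.949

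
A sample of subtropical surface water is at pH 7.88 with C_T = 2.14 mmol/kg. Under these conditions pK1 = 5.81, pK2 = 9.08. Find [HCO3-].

α₁ = 1 / (1 + [H⁺]/K1 + K2/[H⁺]) = 1 / (1 + 10^-2.07 + 10^-1.20)
   = 1 / (1 + 0.0085114 + 0.063096) = 1/1.0716 = 0.9332
[HCO3⁻] = α₁ × DIC = 0.9332 × 2.14 = 2.00 mmol/kg

[HCO3⁻] = 2.00 mmol/kg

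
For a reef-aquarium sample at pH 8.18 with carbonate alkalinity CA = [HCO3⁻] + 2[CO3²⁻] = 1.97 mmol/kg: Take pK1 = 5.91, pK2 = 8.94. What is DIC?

DIC = 1.72 mmol/kg

CA = [HCO3⁻] + 2[CO3²⁻] = (α₁ + 2α₂)·DIC
At pH 8.18: [H⁺]/K1 = 10^-2.27 = 0.0053703, K2/[H⁺] = 10^-0.76 = 0.17378
α₁ = 1/(1 + 0.0053703 + 0.17378) = 1/1.1792 = 0.8481; α₂ = α₁·K2/[H⁺] = 0.1474
α₁ + 2α₂ = 1.1428
DIC = CA / (α₁ + 2α₂) = 1.97 / 1.1428 = 1.72 mmol/kg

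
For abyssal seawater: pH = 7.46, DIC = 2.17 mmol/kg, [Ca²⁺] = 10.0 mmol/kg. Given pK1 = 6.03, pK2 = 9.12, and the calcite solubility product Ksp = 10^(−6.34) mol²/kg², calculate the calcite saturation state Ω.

α₂ = 1 / (1 + [H⁺]/K2 + [H⁺]²/(K1K2)) = 1 / (1 + 10^+1.66 + 10^+0.23)
   = 1 / (1 + 45.709 + 1.6982) = 1/48.407 = 0.02066
[CO3²⁻] = α₂ × DIC = 0.02066 × 2.17 = 0.04483 mmol/kg
Ksp = 10^(−6.34) = 4.571×10^-7
Ω = [Ca²⁺][CO3²⁻]/Ksp = (10.0×10^-3)(4.483×10^-5) / 4.571×10^-7 = 0.981

Ω = 0.981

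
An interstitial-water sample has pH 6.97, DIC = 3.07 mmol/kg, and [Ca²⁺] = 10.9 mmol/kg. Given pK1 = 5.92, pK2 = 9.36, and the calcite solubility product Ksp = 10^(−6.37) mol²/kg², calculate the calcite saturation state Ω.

Ω = 0.292

α₂ = 1 / (1 + [H⁺]/K2 + [H⁺]²/(K1K2)) = 1 / (1 + 10^+2.39 + 10^+1.34)
   = 1 / (1 + 245.47 + 21.878) = 1/268.35 = 0.003726
[CO3²⁻] = α₂ × DIC = 0.003726 × 3.07 = 0.01144 mmol/kg = 11.44 μmol/kg
Ksp = 10^(−6.37) = 4.266×10^-7
Ω = [Ca²⁺][CO3²⁻]/Ksp = (10.9×10^-3)(1.144×10^-5) / 4.266×10^-7 = 0.292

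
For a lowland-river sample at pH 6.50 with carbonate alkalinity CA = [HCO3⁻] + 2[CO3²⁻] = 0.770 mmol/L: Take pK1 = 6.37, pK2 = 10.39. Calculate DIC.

DIC = 1.34 mmol/L

CA = [HCO3⁻] + 2[CO3²⁻] = (α₁ + 2α₂)·DIC
At pH 6.50: [H⁺]/K1 = 10^-0.13 = 0.74131, K2/[H⁺] = 10^-3.89 = 0.00012882
α₁ = 1/(1 + 0.74131 + 0.00012882) = 1/1.7414 = 0.5742; α₂ = α₁·K2/[H⁺] = 7.398×10^-5
α₁ + 2α₂ = 0.5744
DIC = CA / (α₁ + 2α₂) = 0.770 / 0.5744 = 1.34 mmol/L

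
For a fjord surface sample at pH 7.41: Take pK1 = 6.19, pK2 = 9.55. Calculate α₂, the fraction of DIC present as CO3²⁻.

α₂ = 1 / (1 + [H⁺]/K2 + [H⁺]²/(K1K2)) = 1 / (1 + 10^+2.14 + 10^+0.92)
   = 1 / (1 + 138.04 + 8.3176) = 1/147.36 = 0.006786

α₂ = 0.00679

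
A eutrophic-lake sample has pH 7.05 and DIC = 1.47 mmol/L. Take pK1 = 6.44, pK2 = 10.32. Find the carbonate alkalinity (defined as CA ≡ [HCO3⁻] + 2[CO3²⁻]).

CA = 1.18 mmol/L

CA = [HCO3⁻] + 2[CO3²⁻] = (α₁ + 2α₂)·DIC
At pH 7.05: [H⁺]/K1 = 10^-0.61 = 0.24547, K2/[H⁺] = 10^-3.27 = 0.00053703
α₁ = 1/(1 + 0.24547 + 0.00053703) = 1/1.2460 = 0.8026; α₂ = α₁·K2/[H⁺] = 0.0004310
α₁ + 2α₂ = 0.8034
CA = 0.8034 × 1.47 = 1.18 mmol/L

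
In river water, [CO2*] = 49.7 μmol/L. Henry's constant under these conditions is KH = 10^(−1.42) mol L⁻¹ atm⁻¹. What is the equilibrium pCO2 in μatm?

pCO2 = 1310 μatm

KH = 10^(−1.42) = 3.802×10^-2 mol L⁻¹ atm⁻¹
pCO2 = [CO2*]/KH = 49.7×10^-6 / 3.802×10^-2 = 1.31×10^-3 atm = 1310 μatm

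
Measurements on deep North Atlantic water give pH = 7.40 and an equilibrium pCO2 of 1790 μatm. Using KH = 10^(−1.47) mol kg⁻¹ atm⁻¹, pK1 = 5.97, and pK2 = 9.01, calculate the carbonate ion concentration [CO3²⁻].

[CO2*] = KH · pCO2 = 10^(−1.47) × 1790×10^-6 = 6.065×10^-5 mol/kg
α₀ = 1/(1 + K1/[H⁺] + K1K2/[H⁺]²) = 1/(1 + 10^+1.43 + 10^-0.18) = 0.03499
DIC = [CO2*]/α₀ = 6.065×10^-5 / 0.03499 = 1.733 mmol/kg
[CO3²⁻] = α₂·DIC; α₂ = 0.02312, so [CO3²⁻] = 0.02312 × 1.733 = 0.0401 mmol/kg

[CO3²⁻] = 0.0401 mmol/kg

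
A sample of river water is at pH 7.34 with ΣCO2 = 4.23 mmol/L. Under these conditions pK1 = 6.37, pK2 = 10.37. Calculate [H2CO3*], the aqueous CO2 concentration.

[CO2*] = 0.409 mmol/L

α₀ = 1 / (1 + K1/[H⁺] + K1K2/[H⁺]²) = 1 / (1 + 10^+0.97 + 10^-2.06)
   = 1 / (1 + 9.3325 + 0.0087096) = 1/10.341 = 0.09670
[CO2*] = α₀ × DIC = 0.09670 × 4.23 = 0.409 mmol/L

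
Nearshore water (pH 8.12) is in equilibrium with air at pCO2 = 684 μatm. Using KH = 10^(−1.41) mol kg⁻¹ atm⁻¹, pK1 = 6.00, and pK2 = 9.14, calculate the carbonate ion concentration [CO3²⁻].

[CO3²⁻] = 0.335 mmol/kg

[CO2*] = KH · pCO2 = 10^(−1.41) × 684×10^-6 = 2.661×10^-5 mol/kg
α₀ = 1/(1 + K1/[H⁺] + K1K2/[H⁺]²) = 1/(1 + 10^+2.12 + 10^+1.10) = 0.006877
DIC = [CO2*]/α₀ = 2.661×10^-5 / 0.006877 = 3.870 mmol/kg
[CO3²⁻] = α₂·DIC; α₂ = 0.08657, so [CO3²⁻] = 0.08657 × 3.870 = 0.335 mmol/kg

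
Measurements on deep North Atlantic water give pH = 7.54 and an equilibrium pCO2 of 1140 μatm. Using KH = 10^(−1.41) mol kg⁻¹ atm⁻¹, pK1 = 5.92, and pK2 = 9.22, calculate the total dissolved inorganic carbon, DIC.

[CO2*] = KH · pCO2 = 10^(−1.41) × 1140×10^-6 = 4.435×10^-5 mol/kg
α₀ = 1/(1 + K1/[H⁺] + K1K2/[H⁺]²) = 1/(1 + 10^+1.62 + 10^-0.06) = 0.02296
DIC = [CO2*]/α₀ = 4.435×10^-5 / 0.02296 = 1.93 mmol/kg

DIC = 1.93 mmol/kg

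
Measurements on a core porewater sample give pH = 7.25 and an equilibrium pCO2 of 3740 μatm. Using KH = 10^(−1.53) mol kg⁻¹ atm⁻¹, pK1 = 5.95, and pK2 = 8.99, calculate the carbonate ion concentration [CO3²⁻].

[CO3²⁻] = 0.0401 mmol/kg

[CO2*] = KH · pCO2 = 10^(−1.53) × 3740×10^-6 = 1.104×10^-4 mol/kg
α₀ = 1/(1 + K1/[H⁺] + K1K2/[H⁺]²) = 1/(1 + 10^+1.30 + 10^-0.44) = 0.04691
DIC = [CO2*]/α₀ = 1.104×10^-4 / 0.04691 = 2.353 mmol/kg
[CO3²⁻] = α₂·DIC; α₂ = 0.01703, so [CO3²⁻] = 0.01703 × 2.353 = 0.0401 mmol/kg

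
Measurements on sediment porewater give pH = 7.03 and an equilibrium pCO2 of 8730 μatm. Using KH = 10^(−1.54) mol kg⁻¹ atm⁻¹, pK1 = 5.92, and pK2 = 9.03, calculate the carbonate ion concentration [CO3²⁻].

[CO2*] = KH · pCO2 = 10^(−1.54) × 8730×10^-6 = 2.518×10^-4 mol/kg
α₀ = 1/(1 + K1/[H⁺] + K1K2/[H⁺]²) = 1/(1 + 10^+1.11 + 10^-0.89) = 0.07137
DIC = [CO2*]/α₀ = 2.518×10^-4 / 0.07137 = 3.528 mmol/kg
[CO3²⁻] = α₂·DIC; α₂ = 0.009194, so [CO3²⁻] = 0.009194 × 3.528 = 0.0324 mmol/kg

[CO3²⁻] = 0.0324 mmol/kg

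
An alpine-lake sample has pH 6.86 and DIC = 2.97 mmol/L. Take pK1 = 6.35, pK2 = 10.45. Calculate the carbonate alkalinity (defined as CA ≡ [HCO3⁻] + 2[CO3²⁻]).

CA = [HCO3⁻] + 2[CO3²⁻] = (α₁ + 2α₂)·DIC
At pH 6.86: [H⁺]/K1 = 10^-0.51 = 0.30903, K2/[H⁺] = 10^-3.59 = 0.00025704
α₁ = 1/(1 + 0.30903 + 0.00025704) = 1/1.3093 = 0.7638; α₂ = α₁·K2/[H⁺] = 0.0001963
α₁ + 2α₂ = 0.7642
CA = 0.7642 × 2.97 = 2.27 mmol/L

CA = 2.27 mmol/L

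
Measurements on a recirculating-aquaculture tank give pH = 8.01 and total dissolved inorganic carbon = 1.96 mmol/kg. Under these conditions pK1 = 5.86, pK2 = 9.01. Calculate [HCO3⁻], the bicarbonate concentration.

[HCO3⁻] = 1.77 mmol/kg

α₁ = 1 / (1 + [H⁺]/K1 + K2/[H⁺]) = 1 / (1 + 10^-2.15 + 10^-1.00)
   = 1 / (1 + 0.0070795 + 0.10000) = 1/1.1071 = 0.9033
[HCO3⁻] = α₁ × DIC = 0.9033 × 1.96 = 1.77 mmol/kg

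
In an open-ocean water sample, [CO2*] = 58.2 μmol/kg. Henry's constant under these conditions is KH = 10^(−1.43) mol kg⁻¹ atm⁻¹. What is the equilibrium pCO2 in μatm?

KH = 10^(−1.43) = 3.715×10^-2 mol kg⁻¹ atm⁻¹
pCO2 = [CO2*]/KH = 58.2×10^-6 / 3.715×10^-2 = 1.57×10^-3 atm = 1570 μatm

pCO2 = 1570 μatm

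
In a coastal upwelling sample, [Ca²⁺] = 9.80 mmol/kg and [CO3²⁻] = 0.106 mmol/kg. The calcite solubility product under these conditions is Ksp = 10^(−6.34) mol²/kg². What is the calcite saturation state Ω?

Ksp = 10^(−6.34) = 4.571×10^-7
Ω = [Ca²⁺][CO3²⁻]/Ksp = (9.80×10^-3)(0.106×10^-3) / 4.571×10^-7 = 2.27

Ω = 2.27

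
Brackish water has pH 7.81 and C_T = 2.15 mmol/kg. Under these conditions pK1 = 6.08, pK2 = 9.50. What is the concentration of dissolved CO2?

α₀ = 1 / (1 + K1/[H⁺] + K1K2/[H⁺]²) = 1 / (1 + 10^+1.73 + 10^+0.04)
   = 1 / (1 + 53.703 + 1.0965) = 1/55.800 = 0.01792
[CO2*] = α₀ × DIC = 0.01792 × 2.15 = 0.0385 mmol/kg

[CO2*] = 0.0385 mmol/kg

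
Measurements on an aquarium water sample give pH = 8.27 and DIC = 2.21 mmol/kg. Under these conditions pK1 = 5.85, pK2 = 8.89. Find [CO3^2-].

α₂ = 1 / (1 + [H⁺]/K2 + [H⁺]²/(K1K2)) = 1 / (1 + 10^+0.62 + 10^-1.80)
   = 1 / (1 + 4.1687 + 0.015849) = 1/5.1845 = 0.1929
[CO3²⁻] = α₂ × DIC = 0.1929 × 2.21 = 0.426 mmol/kg

[CO3²⁻] = 0.426 mmol/kg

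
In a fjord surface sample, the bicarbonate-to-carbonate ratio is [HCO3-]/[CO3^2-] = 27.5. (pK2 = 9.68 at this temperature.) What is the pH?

From K2 = [H⁺][CO3^2-]/[HCO3-]:  pH = pK2 − log₁₀([HCO3-]/[CO3^2-])
log₁₀(27.5) = +1.439
pH = 9.68 − (+1.439) = 8.24

pH = 8.24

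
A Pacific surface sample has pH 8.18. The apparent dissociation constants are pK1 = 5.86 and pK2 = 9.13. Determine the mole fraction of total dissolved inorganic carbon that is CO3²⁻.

α₂ = 1 / (1 + [H⁺]/K2 + [H⁺]²/(K1K2)) = 1 / (1 + 10^+0.95 + 10^-1.37)
   = 1 / (1 + 8.9125 + 0.042658) = 1/9.9552 = 0.1005

α₂ = 0.100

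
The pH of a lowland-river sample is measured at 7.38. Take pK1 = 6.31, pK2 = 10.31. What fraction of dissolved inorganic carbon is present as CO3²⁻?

α₂ = 0.00108

α₂ = 1 / (1 + [H⁺]/K2 + [H⁺]²/(K1K2)) = 1 / (1 + 10^+2.93 + 10^+1.86)
   = 1 / (1 + 851.14 + 72.444) = 1/924.58 = 0.001082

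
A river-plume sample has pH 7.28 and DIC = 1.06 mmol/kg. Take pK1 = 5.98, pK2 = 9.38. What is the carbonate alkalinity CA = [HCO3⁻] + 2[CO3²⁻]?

CA = 1.02 mmol/kg

CA = [HCO3⁻] + 2[CO3²⁻] = (α₁ + 2α₂)·DIC
At pH 7.28: [H⁺]/K1 = 10^-1.30 = 0.050119, K2/[H⁺] = 10^-2.10 = 0.0079433
α₁ = 1/(1 + 0.050119 + 0.0079433) = 1/1.0581 = 0.9451; α₂ = α₁·K2/[H⁺] = 0.007507
α₁ + 2α₂ = 0.9601
CA = 0.9601 × 1.06 = 1.02 mmol/kg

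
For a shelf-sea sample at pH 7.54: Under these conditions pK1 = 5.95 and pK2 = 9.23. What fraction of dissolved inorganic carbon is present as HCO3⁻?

α₁ = 1 / (1 + [H⁺]/K1 + K2/[H⁺]) = 1 / (1 + 10^-1.59 + 10^-1.69)
   = 1 / (1 + 0.025704 + 0.020417) = 1/1.0461 = 0.9559

α₁ = 0.956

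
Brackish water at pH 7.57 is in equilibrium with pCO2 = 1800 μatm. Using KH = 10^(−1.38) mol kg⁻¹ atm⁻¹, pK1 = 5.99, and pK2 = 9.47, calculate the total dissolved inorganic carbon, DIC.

[CO2*] = KH · pCO2 = 10^(−1.38) × 1800×10^-6 = 7.504×10^-5 mol/kg
α₀ = 1/(1 + K1/[H⁺] + K1K2/[H⁺]²) = 1/(1 + 10^+1.58 + 10^-0.32) = 0.02532
DIC = [CO2*]/α₀ = 7.504×10^-5 / 0.02532 = 2.96 mmol/kg

DIC = 2.96 mmol/kg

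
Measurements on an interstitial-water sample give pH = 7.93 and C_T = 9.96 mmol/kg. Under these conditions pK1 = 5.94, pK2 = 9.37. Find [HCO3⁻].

[HCO3⁻] = 9.52 mmol/kg

α₁ = 1 / (1 + [H⁺]/K1 + K2/[H⁺]) = 1 / (1 + 10^-1.99 + 10^-1.44)
   = 1 / (1 + 0.010233 + 0.036308) = 1/1.0465 = 0.9555
[HCO3⁻] = α₁ × DIC = 0.9555 × 9.96 = 9.52 mmol/kg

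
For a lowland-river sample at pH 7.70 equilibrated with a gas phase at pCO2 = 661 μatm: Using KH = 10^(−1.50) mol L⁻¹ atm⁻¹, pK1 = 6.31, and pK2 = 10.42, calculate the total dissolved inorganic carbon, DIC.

[CO2*] = KH · pCO2 = 10^(−1.50) × 661×10^-6 = 2.090×10^-5 mol/L
α₀ = 1/(1 + K1/[H⁺] + K1K2/[H⁺]²) = 1/(1 + 10^+1.39 + 10^-1.33) = 0.03907
DIC = [CO2*]/α₀ = 2.090×10^-5 / 0.03907 = 0.535 mmol/L

DIC = 0.535 mmol/L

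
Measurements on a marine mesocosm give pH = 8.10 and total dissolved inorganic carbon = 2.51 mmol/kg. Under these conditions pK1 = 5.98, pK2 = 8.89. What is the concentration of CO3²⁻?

α₂ = 1 / (1 + [H⁺]/K2 + [H⁺]²/(K1K2)) = 1 / (1 + 10^+0.79 + 10^-1.33)
   = 1 / (1 + 6.1660 + 0.046774) = 1/7.2127 = 0.1386
[CO3²⁻] = α₂ × DIC = 0.1386 × 2.51 = 0.348 mmol/kg

[CO3²⁻] = 0.348 mmol/kg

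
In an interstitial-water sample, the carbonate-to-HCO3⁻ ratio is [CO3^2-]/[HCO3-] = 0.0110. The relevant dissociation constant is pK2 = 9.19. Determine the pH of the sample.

pH = 7.23

From K2 = [H⁺][CO3^2-]/[HCO3-]:  pH = pK2 + log₁₀([CO3^2-]/[HCO3-])
log₁₀(0.0110) = -1.959
pH = 9.19 + (-1.959) = 7.23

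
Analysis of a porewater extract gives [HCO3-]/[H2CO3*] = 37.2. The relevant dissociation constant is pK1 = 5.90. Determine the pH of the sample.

From K1 = [H⁺][HCO3-]/[H2CO3*]:  pH = pK1 + log₁₀([HCO3-]/[H2CO3*])
log₁₀(37.2) = +1.571
pH = 5.90 + (+1.571) = 7.47

pH = 7.47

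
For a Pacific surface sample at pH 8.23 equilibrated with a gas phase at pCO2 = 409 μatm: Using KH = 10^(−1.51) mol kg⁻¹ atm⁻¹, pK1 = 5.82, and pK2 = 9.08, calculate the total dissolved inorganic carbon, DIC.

[CO2*] = KH · pCO2 = 10^(−1.51) × 409×10^-6 = 1.264×10^-5 mol/kg
α₀ = 1/(1 + K1/[H⁺] + K1K2/[H⁺]²) = 1/(1 + 10^+2.41 + 10^+1.56) = 0.003397
DIC = [CO2*]/α₀ = 1.264×10^-5 / 0.003397 = 3.72 mmol/kg

DIC = 3.72 mmol/kg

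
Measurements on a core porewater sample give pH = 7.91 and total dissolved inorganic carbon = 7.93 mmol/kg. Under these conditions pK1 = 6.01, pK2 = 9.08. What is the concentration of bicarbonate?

[HCO3⁻] = 7.34 mmol/kg

α₁ = 1 / (1 + [H⁺]/K1 + K2/[H⁺]) = 1 / (1 + 10^-1.90 + 10^-1.17)
   = 1 / (1 + 0.012589 + 0.067608) = 1/1.0802 = 0.9258
[HCO3⁻] = α₁ × DIC = 0.9258 × 7.93 = 7.34 mmol/kg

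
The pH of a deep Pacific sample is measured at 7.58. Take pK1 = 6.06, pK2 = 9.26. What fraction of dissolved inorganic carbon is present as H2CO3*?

α₀ = 0.0287

α₀ = 1 / (1 + K1/[H⁺] + K1K2/[H⁺]²) = 1 / (1 + 10^+1.52 + 10^-0.16)
   = 1 / (1 + 33.113 + 0.69183) = 1/34.805 = 0.02873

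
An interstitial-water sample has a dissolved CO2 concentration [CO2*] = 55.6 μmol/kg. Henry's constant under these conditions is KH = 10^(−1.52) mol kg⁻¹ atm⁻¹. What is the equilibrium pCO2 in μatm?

KH = 10^(−1.52) = 3.020×10^-2 mol kg⁻¹ atm⁻¹
pCO2 = [CO2*]/KH = 55.6×10^-6 / 3.020×10^-2 = 1.84×10^-3 atm = 1840 μatm

pCO2 = 1840 μatm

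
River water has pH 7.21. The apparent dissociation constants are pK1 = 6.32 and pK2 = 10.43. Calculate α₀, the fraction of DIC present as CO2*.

α₀ = 1 / (1 + K1/[H⁺] + K1K2/[H⁺]²) = 1 / (1 + 10^+0.89 + 10^-2.33)
   = 1 / (1 + 7.7625 + 0.0046774) = 1/8.7671 = 0.1141

α₀ = 0.114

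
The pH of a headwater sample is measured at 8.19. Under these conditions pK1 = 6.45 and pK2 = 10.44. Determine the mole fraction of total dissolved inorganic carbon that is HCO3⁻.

α₁ = 1 / (1 + [H⁺]/K1 + K2/[H⁺]) = 1 / (1 + 10^-1.74 + 10^-2.25)
   = 1 / (1 + 0.018197 + 0.0056234) = 1/1.0238 = 0.9767

α₁ = 0.977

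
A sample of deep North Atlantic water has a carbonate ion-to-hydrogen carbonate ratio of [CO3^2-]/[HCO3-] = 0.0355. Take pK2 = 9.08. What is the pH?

pH = 7.63

From K2 = [H⁺][CO3^2-]/[HCO3-]:  pH = pK2 + log₁₀([CO3^2-]/[HCO3-])
log₁₀(0.0355) = -1.450
pH = 9.08 + (-1.450) = 7.63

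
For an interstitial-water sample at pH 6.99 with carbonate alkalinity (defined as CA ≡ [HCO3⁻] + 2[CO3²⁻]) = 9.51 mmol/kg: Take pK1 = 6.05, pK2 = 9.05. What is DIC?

DIC = 10.5 mmol/kg

CA = [HCO3⁻] + 2[CO3²⁻] = (α₁ + 2α₂)·DIC
At pH 6.99: [H⁺]/K1 = 10^-0.94 = 0.11482, K2/[H⁺] = 10^-2.06 = 0.0087096
α₁ = 1/(1 + 0.11482 + 0.0087096) = 1/1.1235 = 0.8901; α₂ = α₁·K2/[H⁺] = 0.007752
α₁ + 2α₂ = 0.9056
DIC = CA / (α₁ + 2α₂) = 9.51 / 0.9056 = 10.5 mmol/kg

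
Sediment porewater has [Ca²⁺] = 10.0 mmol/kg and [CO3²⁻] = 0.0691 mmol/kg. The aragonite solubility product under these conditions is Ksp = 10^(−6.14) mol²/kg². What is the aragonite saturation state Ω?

Ω = 0.954

Ksp = 10^(−6.14) = 7.244×10^-7
Ω = [Ca²⁺][CO3²⁻]/Ksp = (10.0×10^-3)(0.0691×10^-3) / 7.244×10^-7 = 0.954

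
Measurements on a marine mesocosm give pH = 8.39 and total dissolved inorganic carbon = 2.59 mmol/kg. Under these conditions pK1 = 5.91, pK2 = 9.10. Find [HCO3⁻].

α₁ = 1 / (1 + [H⁺]/K1 + K2/[H⁺]) = 1 / (1 + 10^-2.48 + 10^-0.71)
   = 1 / (1 + 0.0033113 + 0.19498) = 1/1.1983 = 0.8345
[HCO3⁻] = α₁ × DIC = 0.8345 × 2.59 = 2.16 mmol/kg

[HCO3⁻] = 2.16 mmol/kg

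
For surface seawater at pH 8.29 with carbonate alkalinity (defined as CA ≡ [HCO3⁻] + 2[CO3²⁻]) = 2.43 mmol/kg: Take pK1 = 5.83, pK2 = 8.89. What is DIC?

DIC = 2.03 mmol/kg

CA = [HCO3⁻] + 2[CO3²⁻] = (α₁ + 2α₂)·DIC
At pH 8.29: [H⁺]/K1 = 10^-2.46 = 0.0034674, K2/[H⁺] = 10^-0.60 = 0.25119
α₁ = 1/(1 + 0.0034674 + 0.25119) = 1/1.2547 = 0.7970; α₂ = α₁·K2/[H⁺] = 0.2002
α₁ + 2α₂ = 1.1974
DIC = CA / (α₁ + 2α₂) = 2.43 / 1.1974 = 2.03 mmol/kg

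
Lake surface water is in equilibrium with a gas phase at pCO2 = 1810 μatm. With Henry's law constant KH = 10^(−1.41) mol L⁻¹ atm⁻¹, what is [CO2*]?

KH = 10^(−1.41) = 3.890×10^-2 mol L⁻¹ atm⁻¹
[CO2*] = KH · pCO2 = 3.890×10^-2 × 1810×10^-6 atm = 7.04×10^-5 mol/L

[CO2*] = 70.4 μmol/L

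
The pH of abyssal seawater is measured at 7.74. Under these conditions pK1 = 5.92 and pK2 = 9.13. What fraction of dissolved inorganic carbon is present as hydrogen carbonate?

α₁ = 1 / (1 + [H⁺]/K1 + K2/[H⁺]) = 1 / (1 + 10^-1.82 + 10^-1.39)
   = 1 / (1 + 0.015136 + 0.040738) = 1/1.0559 = 0.9471

α₁ = 0.947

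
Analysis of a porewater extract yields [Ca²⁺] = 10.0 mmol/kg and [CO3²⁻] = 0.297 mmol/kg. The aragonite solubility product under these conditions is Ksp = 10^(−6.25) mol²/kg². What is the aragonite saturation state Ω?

Ω = 5.28

Ksp = 10^(−6.25) = 5.623×10^-7
Ω = [Ca²⁺][CO3²⁻]/Ksp = (10.0×10^-3)(0.297×10^-3) / 5.623×10^-7 = 5.28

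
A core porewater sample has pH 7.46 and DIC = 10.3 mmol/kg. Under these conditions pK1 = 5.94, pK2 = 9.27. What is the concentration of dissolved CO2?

[CO2*] = 0.297 mmol/kg

α₀ = 1 / (1 + K1/[H⁺] + K1K2/[H⁺]²) = 1 / (1 + 10^+1.52 + 10^-0.29)
   = 1 / (1 + 33.113 + 0.51286) = 1/34.626 = 0.02888
[CO2*] = α₀ × DIC = 0.02888 × 10.3 = 0.297 mmol/kg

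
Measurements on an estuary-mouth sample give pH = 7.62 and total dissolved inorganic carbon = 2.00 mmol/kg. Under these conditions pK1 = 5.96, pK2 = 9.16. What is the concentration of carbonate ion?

[CO3²⁻] = 0.0549 mmol/kg

α₂ = 1 / (1 + [H⁺]/K2 + [H⁺]²/(K1K2)) = 1 / (1 + 10^+1.54 + 10^-0.12)
   = 1 / (1 + 34.674 + 0.75858) = 1/36.432 = 0.02745
[CO3²⁻] = α₂ × DIC = 0.02745 × 2.00 = 0.0549 mmol/kg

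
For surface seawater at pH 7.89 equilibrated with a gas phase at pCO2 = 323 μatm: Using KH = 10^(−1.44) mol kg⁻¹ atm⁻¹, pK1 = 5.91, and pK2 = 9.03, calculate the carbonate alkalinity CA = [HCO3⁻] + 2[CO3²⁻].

[CO2*] = KH · pCO2 = 10^(−1.44) × 323×10^-6 = 1.173×10^-5 mol/kg
α₀ = 1/(1 + K1/[H⁺] + K1K2/[H⁺]²) = 1/(1 + 10^+1.98 + 10^+0.84) = 0.009670
DIC = [CO2*]/α₀ = 1.173×10^-5 / 0.009670 = 1.213 mmol/kg
CA = (α₁ + 2α₂)·DIC = (0.9234 + 2×0.06690) × 1.213 = 1.28 mmol/kg

CA = 1.28 mmol/kg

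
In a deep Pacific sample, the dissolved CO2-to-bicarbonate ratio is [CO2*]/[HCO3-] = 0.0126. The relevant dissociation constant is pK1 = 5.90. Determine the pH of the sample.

From K1 = [H⁺][HCO3-]/[CO2*]:  pH = pK1 − log₁₀([CO2*]/[HCO3-])
log₁₀(0.0126) = -1.900
pH = 5.90 − (-1.900) = 7.80

pH = 7.80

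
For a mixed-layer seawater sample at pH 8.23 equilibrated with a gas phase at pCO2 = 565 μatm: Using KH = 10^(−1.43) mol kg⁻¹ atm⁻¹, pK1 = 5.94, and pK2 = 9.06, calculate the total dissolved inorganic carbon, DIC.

[CO2*] = KH · pCO2 = 10^(−1.43) × 565×10^-6 = 2.099×10^-5 mol/kg
α₀ = 1/(1 + K1/[H⁺] + K1K2/[H⁺]²) = 1/(1 + 10^+2.29 + 10^+1.46) = 0.004448
DIC = [CO2*]/α₀ = 2.099×10^-5 / 0.004448 = 4.72 mmol/kg

DIC = 4.72 mmol/kg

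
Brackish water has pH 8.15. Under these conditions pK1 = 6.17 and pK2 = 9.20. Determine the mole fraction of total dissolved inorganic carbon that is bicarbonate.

α₁ = 0.909

α₁ = 1 / (1 + [H⁺]/K1 + K2/[H⁺]) = 1 / (1 + 10^-1.98 + 10^-1.05)
   = 1 / (1 + 0.010471 + 0.089125) = 1/1.0996 = 0.9094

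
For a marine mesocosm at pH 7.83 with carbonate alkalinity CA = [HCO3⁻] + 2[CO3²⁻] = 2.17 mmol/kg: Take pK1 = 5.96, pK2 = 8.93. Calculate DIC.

CA = [HCO3⁻] + 2[CO3²⁻] = (α₁ + 2α₂)·DIC
At pH 7.83: [H⁺]/K1 = 10^-1.87 = 0.013490, K2/[H⁺] = 10^-1.10 = 0.079433
α₁ = 1/(1 + 0.013490 + 0.079433) = 1/1.0929 = 0.9150; α₂ = α₁·K2/[H⁺] = 0.07268
α₁ + 2α₂ = 1.0603
DIC = CA / (α₁ + 2α₂) = 2.17 / 1.0603 = 2.05 mmol/kg

DIC = 2.05 mmol/kg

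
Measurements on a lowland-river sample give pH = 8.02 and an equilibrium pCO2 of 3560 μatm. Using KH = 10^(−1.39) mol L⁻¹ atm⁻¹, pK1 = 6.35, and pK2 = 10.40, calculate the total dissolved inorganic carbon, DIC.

[CO2*] = KH · pCO2 = 10^(−1.39) × 3560×10^-6 = 1.450×10^-4 mol/L
α₀ = 1/(1 + K1/[H⁺] + K1K2/[H⁺]²) = 1/(1 + 10^+1.67 + 10^-0.71) = 0.02085
DIC = [CO2*]/α₀ = 1.450×10^-4 / 0.02085 = 6.96 mmol/L

DIC = 6.96 mmol/L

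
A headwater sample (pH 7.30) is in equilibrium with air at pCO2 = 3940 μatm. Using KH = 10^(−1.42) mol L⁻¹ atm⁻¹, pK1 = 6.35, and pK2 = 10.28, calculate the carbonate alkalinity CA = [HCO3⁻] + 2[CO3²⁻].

[CO2*] = KH · pCO2 = 10^(−1.42) × 3940×10^-6 = 1.498×10^-4 mol/L
α₀ = 1/(1 + K1/[H⁺] + K1K2/[H⁺]²) = 1/(1 + 10^+0.95 + 10^-2.03) = 0.1008
DIC = [CO2*]/α₀ = 1.498×10^-4 / 0.1008 = 1.486 mmol/L
CA = (α₁ + 2α₂)·DIC = (0.8983 + 2×0.0009406) × 1.486 = 1.34 mmol/L

CA = 1.34 mmol/L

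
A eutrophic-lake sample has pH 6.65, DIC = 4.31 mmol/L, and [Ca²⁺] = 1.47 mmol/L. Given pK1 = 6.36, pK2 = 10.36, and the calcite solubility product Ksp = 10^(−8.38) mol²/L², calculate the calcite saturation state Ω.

α₂ = 1 / (1 + [H⁺]/K2 + [H⁺]²/(K1K2)) = 1 / (1 + 10^+3.71 + 10^+3.42)
   = 1 / (1 + 5128.6 + 2630.3) = 1/7759.9 = 0.0001289
[CO3²⁻] = α₂ × DIC = 0.0001289 × 4.31 = 0.0005554 mmol/L = 0.5554 μmol/L
Ksp = 10^(−8.38) = 4.169×10^-9
Ω = [Ca²⁺][CO3²⁻]/Ksp = (1.47×10^-3)(5.554×10^-7) / 4.169×10^-9 = 0.196

Ω = 0.196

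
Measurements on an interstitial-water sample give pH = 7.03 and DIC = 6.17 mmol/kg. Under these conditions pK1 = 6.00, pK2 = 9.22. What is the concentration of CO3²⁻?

α₂ = 1 / (1 + [H⁺]/K2 + [H⁺]²/(K1K2)) = 1 / (1 + 10^+2.19 + 10^+1.16)
   = 1 / (1 + 154.88 + 14.454) = 1/170.34 = 0.005871
[CO3²⁻] = α₂ × DIC = 0.005871 × 6.17 = 0.0362 mmol/kg

[CO3²⁻] = 0.0362 mmol/kg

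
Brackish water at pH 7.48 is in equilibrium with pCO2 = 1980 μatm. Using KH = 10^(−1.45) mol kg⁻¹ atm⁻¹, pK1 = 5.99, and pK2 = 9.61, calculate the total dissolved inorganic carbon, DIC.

DIC = 2.26 mmol/kg

[CO2*] = KH · pCO2 = 10^(−1.45) × 1980×10^-6 = 7.025×10^-5 mol/kg
α₀ = 1/(1 + K1/[H⁺] + K1K2/[H⁺]²) = 1/(1 + 10^+1.49 + 10^-0.64) = 0.03112
DIC = [CO2*]/α₀ = 7.025×10^-5 / 0.03112 = 2.26 mmol/kg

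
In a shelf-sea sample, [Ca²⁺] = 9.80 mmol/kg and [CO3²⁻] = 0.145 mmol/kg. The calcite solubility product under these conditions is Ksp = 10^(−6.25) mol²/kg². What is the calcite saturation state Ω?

Ksp = 10^(−6.25) = 5.623×10^-7
Ω = [Ca²⁺][CO3²⁻]/Ksp = (9.80×10^-3)(0.145×10^-3) / 5.623×10^-7 = 2.53

Ω = 2.53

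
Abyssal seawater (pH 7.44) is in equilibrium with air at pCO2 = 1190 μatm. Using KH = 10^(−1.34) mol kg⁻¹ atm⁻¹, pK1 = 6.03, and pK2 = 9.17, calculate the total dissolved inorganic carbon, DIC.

DIC = 1.48 mmol/kg

[CO2*] = KH · pCO2 = 10^(−1.34) × 1190×10^-6 = 5.439×10^-5 mol/kg
α₀ = 1/(1 + K1/[H⁺] + K1K2/[H⁺]²) = 1/(1 + 10^+1.41 + 10^-0.32) = 0.03679
DIC = [CO2*]/α₀ = 5.439×10^-5 / 0.03679 = 1.48 mmol/kg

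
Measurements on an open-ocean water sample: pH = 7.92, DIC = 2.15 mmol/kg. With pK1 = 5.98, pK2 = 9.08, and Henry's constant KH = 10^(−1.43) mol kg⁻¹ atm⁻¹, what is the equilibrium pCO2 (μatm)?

pCO2 = 615 μatm

α₀ = 1 / (1 + K1/[H⁺] + K1K2/[H⁺]²) = 1 / (1 + 10^+1.94 + 10^+0.78)
   = 1 / (1 + 87.096 + 6.0256) = 1/94.122 = 0.01062
[CO2*] = α₀ × DIC = 0.01062 × 2.15 = 0.02284 mmol/kg
pCO2 = [CO2*]/KH = 2.284×10^-5 / 3.715×10^-2 = 615 μatm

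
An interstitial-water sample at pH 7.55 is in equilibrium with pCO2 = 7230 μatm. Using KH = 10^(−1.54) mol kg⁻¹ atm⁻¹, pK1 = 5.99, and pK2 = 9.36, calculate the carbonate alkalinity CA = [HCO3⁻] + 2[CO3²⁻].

[CO2*] = KH · pCO2 = 10^(−1.54) × 7230×10^-6 = 2.085×10^-4 mol/kg
α₀ = 1/(1 + K1/[H⁺] + K1K2/[H⁺]²) = 1/(1 + 10^+1.56 + 10^-0.25) = 0.02641
DIC = [CO2*]/α₀ = 2.085×10^-4 / 0.02641 = 7.897 mmol/kg
CA = (α₁ + 2α₂)·DIC = (0.9587 + 2×0.01485) × 7.897 = 7.81 mmol/kg

CA = 7.81 mmol/kg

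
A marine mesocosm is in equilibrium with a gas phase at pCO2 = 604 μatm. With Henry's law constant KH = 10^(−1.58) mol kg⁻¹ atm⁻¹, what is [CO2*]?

[CO2*] = 15.9 μmol/kg

KH = 10^(−1.58) = 2.630×10^-2 mol kg⁻¹ atm⁻¹
[CO2*] = KH · pCO2 = 2.630×10^-2 × 604×10^-6 atm = 1.59×10^-5 mol/kg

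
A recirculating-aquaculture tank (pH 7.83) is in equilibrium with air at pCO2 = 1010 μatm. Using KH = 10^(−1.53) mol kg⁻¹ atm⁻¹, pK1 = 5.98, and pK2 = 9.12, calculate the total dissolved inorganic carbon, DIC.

[CO2*] = KH · pCO2 = 10^(−1.53) × 1010×10^-6 = 2.981×10^-5 mol/kg
α₀ = 1/(1 + K1/[H⁺] + K1K2/[H⁺]²) = 1/(1 + 10^+1.85 + 10^+0.56) = 0.01326
DIC = [CO2*]/α₀ = 2.981×10^-5 / 0.01326 = 2.25 mmol/kg

DIC = 2.25 mmol/kg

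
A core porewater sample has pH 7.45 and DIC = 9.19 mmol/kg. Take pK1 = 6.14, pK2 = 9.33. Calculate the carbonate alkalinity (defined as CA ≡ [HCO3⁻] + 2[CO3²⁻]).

CA = 8.88 mmol/kg

CA = [HCO3⁻] + 2[CO3²⁻] = (α₁ + 2α₂)·DIC
At pH 7.45: [H⁺]/K1 = 10^-1.31 = 0.048978, K2/[H⁺] = 10^-1.88 = 0.013183
α₁ = 1/(1 + 0.048978 + 0.013183) = 1/1.0622 = 0.9415; α₂ = α₁·K2/[H⁺] = 0.01241
α₁ + 2α₂ = 0.9663
CA = 0.9663 × 9.19 = 8.88 mmol/kg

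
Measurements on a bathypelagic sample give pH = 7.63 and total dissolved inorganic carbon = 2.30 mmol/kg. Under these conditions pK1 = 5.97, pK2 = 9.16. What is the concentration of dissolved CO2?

α₀ = 1 / (1 + K1/[H⁺] + K1K2/[H⁺]²) = 1 / (1 + 10^+1.66 + 10^+0.13)
   = 1 / (1 + 45.709 + 1.3490) = 1/48.058 = 0.02081
[CO2*] = α₀ × DIC = 0.02081 × 2.30 = 0.0479 mmol/kg

[CO2*] = 0.0479 mmol/kg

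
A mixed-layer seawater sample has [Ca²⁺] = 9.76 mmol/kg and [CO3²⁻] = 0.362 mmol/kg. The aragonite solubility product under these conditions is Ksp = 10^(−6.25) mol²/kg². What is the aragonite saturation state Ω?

Ω = 6.28

Ksp = 10^(−6.25) = 5.623×10^-7
Ω = [Ca²⁺][CO3²⁻]/Ksp = (9.76×10^-3)(0.362×10^-3) / 5.623×10^-7 = 6.28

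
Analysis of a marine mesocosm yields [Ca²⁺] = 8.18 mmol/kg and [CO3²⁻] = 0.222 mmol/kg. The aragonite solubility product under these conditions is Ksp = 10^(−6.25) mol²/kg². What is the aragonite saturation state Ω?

Ksp = 10^(−6.25) = 5.623×10^-7
Ω = [Ca²⁺][CO3²⁻]/Ksp = (8.18×10^-3)(0.222×10^-3) / 5.623×10^-7 = 3.23

Ω = 3.23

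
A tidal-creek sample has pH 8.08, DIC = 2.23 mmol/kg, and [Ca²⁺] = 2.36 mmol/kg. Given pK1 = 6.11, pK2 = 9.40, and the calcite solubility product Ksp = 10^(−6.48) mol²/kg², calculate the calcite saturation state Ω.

α₂ = 1 / (1 + [H⁺]/K2 + [H⁺]²/(K1K2)) = 1 / (1 + 10^+1.32 + 10^-0.65)
   = 1 / (1 + 20.893 + 0.22387) = 1/22.117 = 0.04521
[CO3²⁻] = α₂ × DIC = 0.04521 × 2.23 = 0.1008 mmol/kg
Ksp = 10^(−6.48) = 3.311×10^-7
Ω = [Ca²⁺][CO3²⁻]/Ksp = (2.36×10^-3)(1.008×10^-4) / 3.311×10^-7 = 0.719

Ω = 0.719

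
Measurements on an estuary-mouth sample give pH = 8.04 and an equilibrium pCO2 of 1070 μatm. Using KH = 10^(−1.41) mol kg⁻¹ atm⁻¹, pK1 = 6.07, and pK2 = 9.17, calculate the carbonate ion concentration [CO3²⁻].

[CO2*] = KH · pCO2 = 10^(−1.41) × 1070×10^-6 = 4.163×10^-5 mol/kg
α₀ = 1/(1 + K1/[H⁺] + K1K2/[H⁺]²) = 1/(1 + 10^+1.97 + 10^+0.84) = 0.009877
DIC = [CO2*]/α₀ = 4.163×10^-5 / 0.009877 = 4.215 mmol/kg
[CO3²⁻] = α₂·DIC; α₂ = 0.06833, so [CO3²⁻] = 0.06833 × 4.215 = 0.288 mmol/kg

[CO3²⁻] = 0.288 mmol/kg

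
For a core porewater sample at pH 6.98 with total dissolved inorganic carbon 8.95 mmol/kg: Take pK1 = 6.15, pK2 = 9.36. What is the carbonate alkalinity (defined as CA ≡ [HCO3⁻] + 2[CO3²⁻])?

CA = [HCO3⁻] + 2[CO3²⁻] = (α₁ + 2α₂)·DIC
At pH 6.98: [H⁺]/K1 = 10^-0.83 = 0.14791, K2/[H⁺] = 10^-2.38 = 0.0041687
α₁ = 1/(1 + 0.14791 + 0.0041687) = 1/1.1521 = 0.8680; α₂ = α₁·K2/[H⁺] = 0.003618
α₁ + 2α₂ = 0.8752
CA = 0.8752 × 8.95 = 7.83 mmol/kg

CA = 7.83 mmol/kg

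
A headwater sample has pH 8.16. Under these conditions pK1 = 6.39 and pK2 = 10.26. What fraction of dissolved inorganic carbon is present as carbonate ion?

α₂ = 0.00775

α₂ = 1 / (1 + [H⁺]/K2 + [H⁺]²/(K1K2)) = 1 / (1 + 10^+2.10 + 10^+0.33)
   = 1 / (1 + 125.89 + 2.1380) = 1/129.03 = 0.007750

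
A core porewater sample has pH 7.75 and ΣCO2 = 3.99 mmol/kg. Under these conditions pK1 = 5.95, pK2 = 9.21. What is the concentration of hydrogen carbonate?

[HCO3⁻] = 3.80 mmol/kg

α₁ = 1 / (1 + [H⁺]/K1 + K2/[H⁺]) = 1 / (1 + 10^-1.80 + 10^-1.46)
   = 1 / (1 + 0.015849 + 0.034674) = 1/1.0505 = 0.9519
[HCO3⁻] = α₁ × DIC = 0.9519 × 3.99 = 3.80 mmol/kg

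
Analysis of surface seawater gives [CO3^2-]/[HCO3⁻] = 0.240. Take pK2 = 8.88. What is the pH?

From K2 = [H⁺][CO3^2-]/[HCO3⁻]:  pH = pK2 + log₁₀([CO3^2-]/[HCO3⁻])
log₁₀(0.240) = -0.620
pH = 8.88 + (-0.620) = 8.26

pH = 8.26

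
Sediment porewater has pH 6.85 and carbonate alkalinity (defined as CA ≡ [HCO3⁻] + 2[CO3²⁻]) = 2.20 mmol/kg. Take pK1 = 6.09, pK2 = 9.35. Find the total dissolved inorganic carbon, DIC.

CA = [HCO3⁻] + 2[CO3²⁻] = (α₁ + 2α₂)·DIC
At pH 6.85: [H⁺]/K1 = 10^-0.76 = 0.17378, K2/[H⁺] = 10^-2.50 = 0.0031623
α₁ = 1/(1 + 0.17378 + 0.0031623) = 1/1.1769 = 0.8497; α₂ = α₁·K2/[H⁺] = 0.002687
α₁ + 2α₂ = 0.8550
DIC = CA / (α₁ + 2α₂) = 2.20 / 0.8550 = 2.57 mmol/kg

DIC = 2.57 mmol/kg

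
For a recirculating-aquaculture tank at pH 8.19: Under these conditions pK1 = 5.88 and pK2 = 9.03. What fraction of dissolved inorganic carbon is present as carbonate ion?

α₂ = 0.126

α₂ = 1 / (1 + [H⁺]/K2 + [H⁺]²/(K1K2)) = 1 / (1 + 10^+0.84 + 10^-1.47)
   = 1 / (1 + 6.9183 + 0.033884) = 1/7.9522 = 0.1258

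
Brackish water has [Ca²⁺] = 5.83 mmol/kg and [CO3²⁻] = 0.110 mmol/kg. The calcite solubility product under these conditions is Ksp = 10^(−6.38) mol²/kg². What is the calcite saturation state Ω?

Ω = 1.54

Ksp = 10^(−6.38) = 4.169×10^-7
Ω = [Ca²⁺][CO3²⁻]/Ksp = (5.83×10^-3)(0.110×10^-3) / 4.169×10^-7 = 1.54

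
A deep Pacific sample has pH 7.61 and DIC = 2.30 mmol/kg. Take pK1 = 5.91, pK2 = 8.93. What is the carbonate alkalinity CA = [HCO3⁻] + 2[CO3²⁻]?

CA = 2.36 mmol/kg

CA = [HCO3⁻] + 2[CO3²⁻] = (α₁ + 2α₂)·DIC
At pH 7.61: [H⁺]/K1 = 10^-1.70 = 0.019953, K2/[H⁺] = 10^-1.32 = 0.047863
α₁ = 1/(1 + 0.019953 + 0.047863) = 1/1.0678 = 0.9365; α₂ = α₁·K2/[H⁺] = 0.04482
α₁ + 2α₂ = 1.0261
CA = 1.0261 × 2.30 = 2.36 mmol/kg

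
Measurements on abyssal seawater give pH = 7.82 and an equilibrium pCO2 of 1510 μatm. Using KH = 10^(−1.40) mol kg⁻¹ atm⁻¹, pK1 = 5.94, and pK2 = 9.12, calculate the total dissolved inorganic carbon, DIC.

DIC = 4.85 mmol/kg

[CO2*] = KH · pCO2 = 10^(−1.40) × 1510×10^-6 = 6.011×10^-5 mol/kg
α₀ = 1/(1 + K1/[H⁺] + K1K2/[H⁺]²) = 1/(1 + 10^+1.88 + 10^+0.58) = 0.01240
DIC = [CO2*]/α₀ = 6.011×10^-5 / 0.01240 = 4.85 mmol/kg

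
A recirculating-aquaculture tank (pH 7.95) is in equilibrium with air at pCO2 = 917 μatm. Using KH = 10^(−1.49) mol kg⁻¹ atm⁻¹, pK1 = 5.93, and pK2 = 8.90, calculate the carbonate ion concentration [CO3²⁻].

[CO3²⁻] = 0.349 mmol/kg

[CO2*] = KH · pCO2 = 10^(−1.49) × 917×10^-6 = 2.967×10^-5 mol/kg
α₀ = 1/(1 + K1/[H⁺] + K1K2/[H⁺]²) = 1/(1 + 10^+2.02 + 10^+1.07) = 0.008513
DIC = [CO2*]/α₀ = 2.967×10^-5 / 0.008513 = 3.486 mmol/kg
[CO3²⁻] = α₂·DIC; α₂ = 0.1000, so [CO3²⁻] = 0.1000 × 3.486 = 0.349 mmol/kg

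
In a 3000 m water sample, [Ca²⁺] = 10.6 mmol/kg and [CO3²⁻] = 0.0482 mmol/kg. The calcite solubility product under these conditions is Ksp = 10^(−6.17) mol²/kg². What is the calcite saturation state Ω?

Ksp = 10^(−6.17) = 6.761×10^-7
Ω = [Ca²⁺][CO3²⁻]/Ksp = (10.6×10^-3)(0.0482×10^-3) / 6.761×10^-7 = 0.756

Ω = 0.756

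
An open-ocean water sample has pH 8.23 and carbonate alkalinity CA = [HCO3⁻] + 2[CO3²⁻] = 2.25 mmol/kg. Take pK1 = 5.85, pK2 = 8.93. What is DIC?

CA = [HCO3⁻] + 2[CO3²⁻] = (α₁ + 2α₂)·DIC
At pH 8.23: [H⁺]/K1 = 10^-2.38 = 0.0041687, K2/[H⁺] = 10^-0.70 = 0.19953
α₁ = 1/(1 + 0.0041687 + 0.19953) = 1/1.2037 = 0.8308; α₂ = α₁·K2/[H⁺] = 0.1658
α₁ + 2α₂ = 1.1623
DIC = CA / (α₁ + 2α₂) = 2.25 / 1.1623 = 1.94 mmol/kg

DIC = 1.94 mmol/kg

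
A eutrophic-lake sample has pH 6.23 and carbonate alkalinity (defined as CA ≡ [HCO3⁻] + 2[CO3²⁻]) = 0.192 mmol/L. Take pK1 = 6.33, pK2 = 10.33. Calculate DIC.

CA = [HCO3⁻] + 2[CO3²⁻] = (α₁ + 2α₂)·DIC
At pH 6.23: [H⁺]/K1 = 10^0.10 = 1.2589, K2/[H⁺] = 10^-4.10 = 7.9433×10^-5
α₁ = 1/(1 + 1.2589 + 7.9433×10^-5) = 1/2.2590 = 0.4427; α₂ = α₁·K2/[H⁺] = 3.516×10^-5
α₁ + 2α₂ = 0.4427
DIC = CA / (α₁ + 2α₂) = 0.192 / 0.4427 = 0.434 mmol/L

DIC = 0.434 mmol/L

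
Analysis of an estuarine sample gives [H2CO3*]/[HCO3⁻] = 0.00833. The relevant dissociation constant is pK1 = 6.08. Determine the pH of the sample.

From K1 = [H⁺][HCO3⁻]/[H2CO3*]:  pH = pK1 − log₁₀([H2CO3*]/[HCO3⁻])
log₁₀(0.00833) = -2.079
pH = 6.08 − (-2.079) = 8.16

pH = 8.16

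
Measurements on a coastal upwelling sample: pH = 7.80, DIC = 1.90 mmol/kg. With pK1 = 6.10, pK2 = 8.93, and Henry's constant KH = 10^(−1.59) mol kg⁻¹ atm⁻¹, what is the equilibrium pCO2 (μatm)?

α₀ = 1 / (1 + K1/[H⁺] + K1K2/[H⁺]²) = 1 / (1 + 10^+1.70 + 10^+0.57)
   = 1 / (1 + 50.119 + 3.7154) = 1/54.834 = 0.01824
[CO2*] = α₀ × DIC = 0.01824 × 1.90 = 0.03465 mmol/kg
pCO2 = [CO2*]/KH = 3.465×10^-5 / 2.570×10^-2 = 1350 μatm

pCO2 = 1350 μatm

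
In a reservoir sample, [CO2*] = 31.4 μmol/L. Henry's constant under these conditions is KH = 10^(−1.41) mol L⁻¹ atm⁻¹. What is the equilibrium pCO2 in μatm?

KH = 10^(−1.41) = 3.890×10^-2 mol L⁻¹ atm⁻¹
pCO2 = [CO2*]/KH = 31.4×10^-6 / 3.890×10^-2 = 8.07×10^-4 atm = 807 μatm

pCO2 = 807 μatm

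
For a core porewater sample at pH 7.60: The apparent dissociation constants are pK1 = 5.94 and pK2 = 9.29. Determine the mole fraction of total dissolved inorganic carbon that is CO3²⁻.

α₂ = 1 / (1 + [H⁺]/K2 + [H⁺]²/(K1K2)) = 1 / (1 + 10^+1.69 + 10^+0.03)
   = 1 / (1 + 48.978 + 1.0715) = 1/51.049 = 0.01959

α₂ = 0.0196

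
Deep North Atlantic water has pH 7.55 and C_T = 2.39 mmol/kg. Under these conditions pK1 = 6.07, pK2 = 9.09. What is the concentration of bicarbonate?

α₁ = 1 / (1 + [H⁺]/K1 + K2/[H⁺]) = 1 / (1 + 10^-1.48 + 10^-1.54)
   = 1 / (1 + 0.033113 + 0.028840) = 1/1.0620 = 0.9417
[HCO3⁻] = α₁ × DIC = 0.9417 × 2.39 = 2.25 mmol/kg

[HCO3⁻] = 2.25 mmol/kg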